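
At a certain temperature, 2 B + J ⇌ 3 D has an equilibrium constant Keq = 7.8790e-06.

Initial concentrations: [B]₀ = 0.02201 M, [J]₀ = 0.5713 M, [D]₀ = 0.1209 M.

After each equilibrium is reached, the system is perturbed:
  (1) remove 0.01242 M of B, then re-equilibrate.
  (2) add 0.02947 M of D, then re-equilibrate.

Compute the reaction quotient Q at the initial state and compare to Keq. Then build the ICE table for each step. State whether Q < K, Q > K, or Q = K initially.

Q₀ = 6.385; Q > K (proceeds reverse)

Q₀ = 6.385 vs Keq = 7.8790e-06 ⇒ Q>K, reverse
Step 1:
                    B           J           D
  I           0.02201      0.5713      0.1209
  C           0.07817     0.03909     -0.1173
  E            0.1002      0.6104    0.003641
  solve Keq expr → x = -0.03909; check Q = 7.8790e-06
Then remove 0.01242 M of B.
Step 2:
                    B           J           D
  I           0.08776      0.6104    0.003641
  C        2.0149e-04  1.0074e-04 -3.0223e-04
  E           0.08796      0.6105    0.003339
  solve Keq expr → x = -1.0074e-04; check Q = 7.8790e-06
Then add 0.02947 M of D.
Step 3:
                    B           J           D
  I           0.08796      0.6105     0.03281
  C           0.01932    0.009659    -0.02898
  E            0.1073      0.6201    0.003831
  solve Keq expr → x = -0.009659; check Q = 7.8790e-06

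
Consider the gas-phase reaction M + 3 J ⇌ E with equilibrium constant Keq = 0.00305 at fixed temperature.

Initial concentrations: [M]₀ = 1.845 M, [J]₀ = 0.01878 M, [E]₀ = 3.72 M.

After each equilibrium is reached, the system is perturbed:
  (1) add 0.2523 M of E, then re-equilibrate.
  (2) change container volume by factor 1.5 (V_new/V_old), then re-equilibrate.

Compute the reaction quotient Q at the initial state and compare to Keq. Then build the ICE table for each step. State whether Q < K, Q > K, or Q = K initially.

Q₀ = 3.0441e+05; Q > K (proceeds reverse)

Q₀ = 3.0441e+05 vs Keq = 0.00305 ⇒ Q>K, reverse
Step 1:
                   M          J          E
  init         1.845    0.01878       3.72
  Δ            1.834      5.501     -1.834
  eq           3.679      5.519      1.886
  solve Keq expr → x = -1.834; check Q = 0.00305
Then add 0.2523 M of E.
Step 2:
                   M          J          E
  init         3.679      5.519      2.139
  Δ           0.0534     0.1602    -0.0534
  eq           3.732       5.68      2.085
  solve Keq expr → x = -0.0534; check Q = 0.00305
Then change container volume by factor 1.5 (V_new/V_old).
Step 3:
                   M          J          E
  init         2.488      3.786       1.39
  Δ           0.3691      1.107    -0.3691
  eq           2.857      4.894      1.021
  solve Keq expr → x = -0.3691; check Q = 0.00305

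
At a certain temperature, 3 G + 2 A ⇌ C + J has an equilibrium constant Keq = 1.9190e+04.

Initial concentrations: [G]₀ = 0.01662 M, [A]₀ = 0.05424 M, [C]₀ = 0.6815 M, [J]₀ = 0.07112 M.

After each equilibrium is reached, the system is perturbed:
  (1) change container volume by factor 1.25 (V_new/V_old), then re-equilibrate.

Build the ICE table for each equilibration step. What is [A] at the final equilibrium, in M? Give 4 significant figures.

[A]_eq = 0.07409 M

Q₀ = 3.5886e+06 vs Keq = 1.9190e+04 ⇒ Q>K, reverse
Step 1:
                    G           A           C           J
  init        0.01662     0.05424      0.6815     0.07112
  Δ           0.04729     0.03153    -0.01576    -0.01576
  eq          0.06391     0.08577      0.6657     0.05536
  solve Keq expr → x = -0.01576; check Q = 1.9190e+04
Then change container volume by factor 1.25 (V_new/V_old).
Step 2:
                    G           A           C           J
  init        0.05113     0.06861      0.5326     0.04428
  Δ          0.008213    0.005476   -0.002738   -0.002738
  eq          0.05934     0.07409      0.5299     0.04155
  solve Keq expr → x = -0.002738; check Q = 1.9190e+04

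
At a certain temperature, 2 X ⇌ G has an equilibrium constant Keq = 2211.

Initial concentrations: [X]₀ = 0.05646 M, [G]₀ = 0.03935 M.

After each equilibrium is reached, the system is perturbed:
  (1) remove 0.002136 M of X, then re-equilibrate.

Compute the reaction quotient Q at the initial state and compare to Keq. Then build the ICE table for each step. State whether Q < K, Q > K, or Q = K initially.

Q₀ = 12.34 vs Keq = 2211 ⇒ Q<K, forward
Step 1:
                   X          G
  Initial    0.05646    0.03935
  Change    -0.05104    0.02552
  Equil     0.005417    0.06487
  solve Keq expr → x = 0.02552; check Q = 2211
Then remove 0.002136 M of X.
Step 2:
                   X          G
  Initial   0.003281    0.06487
  Change    0.002092  -0.001046
  Equil     0.005373    0.06383
  solve Keq expr → x = -0.001046; check Q = 2211

Q₀ = 12.34; Q < K (proceeds forward)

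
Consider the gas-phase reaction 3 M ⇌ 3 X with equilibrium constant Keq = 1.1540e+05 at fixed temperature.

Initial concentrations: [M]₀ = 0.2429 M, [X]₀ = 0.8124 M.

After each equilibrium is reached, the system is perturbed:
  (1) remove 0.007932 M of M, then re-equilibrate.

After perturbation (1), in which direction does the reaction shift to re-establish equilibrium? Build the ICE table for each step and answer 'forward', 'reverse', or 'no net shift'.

Q₀ = 37.41 vs Keq = 1.1540e+05 ⇒ Q<K, forward
Step 1:
                  M         X
  I          0.2429    0.8124
  C         -0.2217    0.2217
  E         0.02124     1.034
  solve Keq expr → x = 0.07389; check Q = 1.1540e+05
Then remove 0.007932 M of M.
Step 2:
                  M         X
  I         0.01331     1.034
  C        0.007772 -0.007772
  E         0.02108     1.026
  solve Keq expr → x = -0.002591; check Q = 1.1540e+05

Direction: reverse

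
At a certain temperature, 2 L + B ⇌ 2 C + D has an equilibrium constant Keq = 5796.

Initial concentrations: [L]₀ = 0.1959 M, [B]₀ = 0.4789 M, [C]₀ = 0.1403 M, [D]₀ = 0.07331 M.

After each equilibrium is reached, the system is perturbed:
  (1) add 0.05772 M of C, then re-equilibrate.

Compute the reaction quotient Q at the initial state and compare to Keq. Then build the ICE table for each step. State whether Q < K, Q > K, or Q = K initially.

Q₀ = 0.07852 vs Keq = 5796 ⇒ Q<K, forward
Step 1:
                   L          B          C          D
  I           0.1959     0.4789     0.1403    0.07331
  C           -0.193   -0.09649      0.193    0.09649
  E         0.002917     0.3824     0.3333     0.1698
  solve Keq expr → x = 0.09649; check Q = 5796
Then add 0.05772 M of C.
Step 2:
                   L          B          C          D
  I         0.002917     0.3824      0.391     0.1698
  C       4.9724e-04 2.4862e-04 -4.9724e-04 -2.4862e-04
  E         0.003414     0.3827     0.3905     0.1696
  solve Keq expr → x = -2.4862e-04; check Q = 5796

Q₀ = 0.07852; Q < K (proceeds forward)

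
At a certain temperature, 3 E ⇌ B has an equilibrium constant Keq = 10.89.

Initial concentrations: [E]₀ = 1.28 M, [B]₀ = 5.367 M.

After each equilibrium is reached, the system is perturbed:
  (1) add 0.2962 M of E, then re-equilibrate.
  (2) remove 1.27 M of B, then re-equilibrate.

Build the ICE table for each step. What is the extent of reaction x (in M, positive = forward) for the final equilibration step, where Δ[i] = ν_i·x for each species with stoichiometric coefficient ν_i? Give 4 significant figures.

x = 0.02146 M

Q₀ = 2.559 vs Keq = 10.89 ⇒ Q<K, forward
Step 1:
                   E          B
  I             1.28      5.367
  C          -0.4823     0.1608
  E           0.7977      5.528
  solve Keq expr → x = 0.1608; check Q = 10.89
Then add 0.2962 M of E.
Step 2:
                   E          B
  I            1.094      5.528
  C          -0.2916    0.09718
  E           0.8023      5.625
  solve Keq expr → x = 0.09718; check Q = 10.89
Then remove 1.27 M of B.
Step 3:
                   E          B
  I           0.8023      4.355
  C         -0.06439    0.02146
  E            0.738      4.376
  solve Keq expr → x = 0.02146; check Q = 10.89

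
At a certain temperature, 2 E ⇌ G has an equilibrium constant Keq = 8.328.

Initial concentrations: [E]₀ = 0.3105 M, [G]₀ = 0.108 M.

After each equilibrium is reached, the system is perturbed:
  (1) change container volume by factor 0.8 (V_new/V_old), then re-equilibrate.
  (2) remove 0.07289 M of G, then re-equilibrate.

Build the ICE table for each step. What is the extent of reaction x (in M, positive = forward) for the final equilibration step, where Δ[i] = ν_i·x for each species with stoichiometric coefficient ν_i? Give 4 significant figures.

Q₀ = 1.12 vs Keq = 8.328 ⇒ Q<K, forward
Step 1:
                    E           G
  Initial      0.3105       0.108
  Change      -0.1602     0.08011
  Equil        0.1503      0.1881
  solve Keq expr → x = 0.08011; check Q = 8.328
Then change container volume by factor 0.8 (V_new/V_old).
Step 2:
                    E           G
  Initial      0.1879      0.2351
  Change     -0.01685    0.008425
  Equil         0.171      0.2436
  solve Keq expr → x = 0.008425; check Q = 8.328
Then remove 0.07289 M of G.
Step 3:
                    E           G
  Initial       0.171      0.1707
  Change      -0.0231     0.01155
  Equil        0.1479      0.1822
  solve Keq expr → x = 0.01155; check Q = 8.328

x = 0.01155 M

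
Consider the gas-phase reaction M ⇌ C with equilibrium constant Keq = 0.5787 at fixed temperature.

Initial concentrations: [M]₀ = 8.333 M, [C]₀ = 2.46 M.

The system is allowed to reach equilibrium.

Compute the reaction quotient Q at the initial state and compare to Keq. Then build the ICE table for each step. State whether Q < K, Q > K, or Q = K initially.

Q₀ = 0.2952; Q < K (proceeds forward)

Q₀ = 0.2952 vs Keq = 0.5787 ⇒ Q<K, forward
Step 1:
                   M          C
  Initial      8.333       2.46
  Change      -1.496      1.496
  Equil        6.837      3.956
  solve Keq expr → x = 1.496; check Q = 0.5787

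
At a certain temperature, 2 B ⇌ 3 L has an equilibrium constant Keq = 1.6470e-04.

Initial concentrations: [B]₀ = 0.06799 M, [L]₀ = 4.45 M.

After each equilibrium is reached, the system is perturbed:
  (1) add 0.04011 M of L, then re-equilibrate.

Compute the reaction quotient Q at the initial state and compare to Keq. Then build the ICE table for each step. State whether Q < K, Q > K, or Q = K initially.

Q₀ = 1.9063e+04 vs Keq = 1.6470e-04 ⇒ Q>K, reverse
Step 1:
                    B           L
  Initial     0.06799        4.45
  Change        2.891      -4.337
  Equil         2.959       0.113
  solve Keq expr → x = -1.446; check Q = 1.6470e-04
Then add 0.04011 M of L.
Step 2:
                    B           L
  Initial       2.959      0.1531
  Change      0.02629    -0.03944
  Equil         2.986      0.1137
  solve Keq expr → x = -0.01315; check Q = 1.6470e-04

Q₀ = 1.9063e+04; Q > K (proceeds reverse)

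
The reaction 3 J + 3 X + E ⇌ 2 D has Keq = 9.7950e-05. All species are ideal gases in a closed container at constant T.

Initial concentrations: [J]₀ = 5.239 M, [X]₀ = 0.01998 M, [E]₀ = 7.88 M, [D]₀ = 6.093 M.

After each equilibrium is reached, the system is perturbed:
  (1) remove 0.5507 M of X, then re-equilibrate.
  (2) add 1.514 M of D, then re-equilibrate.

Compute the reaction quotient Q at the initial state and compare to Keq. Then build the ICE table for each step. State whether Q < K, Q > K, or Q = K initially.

Q₀ = 4108 vs Keq = 9.7950e-05 ⇒ Q>K, reverse
Step 1:
                   J          X          E          D
  Initial      5.239    0.01998       7.88      6.093
  Change       3.131      3.131      1.044     -2.088
  Equil         8.37      3.151      8.924      4.005
  solve Keq expr → x = -1.044; check Q = 9.7950e-05
Then remove 0.5507 M of X.
Step 2:
                   J          X          E          D
  Initial       8.37      2.601      8.924      4.005
  Change      0.3167     0.3167     0.1056    -0.2111
  Equil        8.687      2.917      9.029      3.794
  solve Keq expr → x = -0.1056; check Q = 9.7950e-05
Then add 1.514 M of D.
Step 3:
                   J          X          E          D
  Initial      8.687      2.917      9.029      5.308
  Change      0.4217     0.4217     0.1406    -0.2811
  Equil        9.109      3.339       9.17      5.027
  solve Keq expr → x = -0.1406; check Q = 9.7950e-05

Q₀ = 4108; Q > K (proceeds reverse)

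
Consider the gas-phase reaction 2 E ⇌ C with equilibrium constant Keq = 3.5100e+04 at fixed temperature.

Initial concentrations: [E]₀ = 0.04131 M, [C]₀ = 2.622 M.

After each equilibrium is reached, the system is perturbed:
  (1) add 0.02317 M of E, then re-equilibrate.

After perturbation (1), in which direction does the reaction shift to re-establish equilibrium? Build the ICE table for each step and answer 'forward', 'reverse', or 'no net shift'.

Direction: forward

Q₀ = 1536 vs Keq = 3.5100e+04 ⇒ Q<K, forward
Step 1:
                   E          C
  I          0.04131      2.622
  C         -0.03264    0.01632
  E          0.00867      2.638
  solve Keq expr → x = 0.01632; check Q = 3.5100e+04
Then add 0.02317 M of E.
Step 2:
                   E          C
  I          0.03184      2.638
  C         -0.02315    0.01158
  E         0.008689       2.65
  solve Keq expr → x = 0.01158; check Q = 3.5100e+04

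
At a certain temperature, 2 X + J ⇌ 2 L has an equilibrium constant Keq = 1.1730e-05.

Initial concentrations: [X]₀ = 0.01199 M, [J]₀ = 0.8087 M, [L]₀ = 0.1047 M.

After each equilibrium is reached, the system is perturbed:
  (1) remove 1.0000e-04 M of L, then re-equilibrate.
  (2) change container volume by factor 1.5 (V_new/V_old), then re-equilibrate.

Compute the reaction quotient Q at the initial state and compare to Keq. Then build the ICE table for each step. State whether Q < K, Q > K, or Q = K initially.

Q₀ = 94.29; Q > K (proceeds reverse)

Q₀ = 94.29 vs Keq = 1.1730e-05 ⇒ Q>K, reverse
Step 1:
                  X         J         L
  Initial   0.01199    0.8087    0.1047
  Change     0.1043   0.05217   -0.1043
  Equil      0.1163    0.8609 3.6963e-04
  solve Keq expr → x = -0.05217; check Q = 1.1730e-05
Then remove 1.0000e-04 M of L.
Step 2:
                  X         J         L
  Initial    0.1163    0.8609 2.6963e-04
  Change  -9.9673e-05 -4.9836e-05 9.9673e-05
  Equil      0.1162    0.8608 3.6931e-04
  solve Keq expr → x = 4.9836e-05; check Q = 1.1730e-05
Then change container volume by factor 1.5 (V_new/V_old).
Step 3:
                  X         J         L
  Initial   0.07748    0.5739 2.4620e-04
  Change  4.5059e-05 2.2529e-05 -4.5059e-05
  Equil     0.07753    0.5739 2.0115e-04
  solve Keq expr → x = -2.2529e-05; check Q = 1.1730e-05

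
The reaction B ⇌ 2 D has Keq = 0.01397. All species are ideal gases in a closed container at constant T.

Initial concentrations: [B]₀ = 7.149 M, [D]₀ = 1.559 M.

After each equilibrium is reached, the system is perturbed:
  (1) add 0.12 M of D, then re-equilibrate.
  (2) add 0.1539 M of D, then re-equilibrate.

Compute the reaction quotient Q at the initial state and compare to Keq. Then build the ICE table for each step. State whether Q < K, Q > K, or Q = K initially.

Q₀ = 0.34 vs Keq = 0.01397 ⇒ Q>K, reverse
Step 1:
                    B           D
  Initial       7.149       1.559
  Change       0.6148       -1.23
  Equil         7.764      0.3293
  solve Keq expr → x = -0.6148; check Q = 0.01397
Then add 0.12 M of D.
Step 2:
                    B           D
  Initial       7.764      0.4493
  Change      0.05937     -0.1187
  Equil         7.823      0.3306
  solve Keq expr → x = -0.05937; check Q = 0.01397
Then add 0.1539 M of D.
Step 3:
                    B           D
  Initial       7.823      0.4845
  Change      0.07615     -0.1523
  Equil         7.899      0.3322
  solve Keq expr → x = -0.07615; check Q = 0.01397

Q₀ = 0.34; Q > K (proceeds reverse)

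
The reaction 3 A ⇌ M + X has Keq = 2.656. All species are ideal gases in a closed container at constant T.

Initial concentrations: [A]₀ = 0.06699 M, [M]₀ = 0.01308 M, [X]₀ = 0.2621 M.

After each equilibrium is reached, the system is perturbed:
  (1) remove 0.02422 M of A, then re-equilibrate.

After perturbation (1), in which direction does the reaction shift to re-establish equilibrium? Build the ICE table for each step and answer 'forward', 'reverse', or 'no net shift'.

Direction: reverse

Q₀ = 11.4 vs Keq = 2.656 ⇒ Q>K, reverse
Step 1:
                  A         M         X
  Initial   0.06699   0.01308    0.2621
  Change    0.01925 -0.006417 -0.006417
  Equil     0.08624  0.006663    0.2557
  solve Keq expr → x = -0.006417; check Q = 2.656
Then remove 0.02422 M of A.
Step 2:
                  A         M         X
  Initial   0.06202  0.006663    0.2557
  Change   0.008794 -0.002931 -0.002931
  Equil     0.07081  0.003732    0.2528
  solve Keq expr → x = -0.002931; check Q = 2.656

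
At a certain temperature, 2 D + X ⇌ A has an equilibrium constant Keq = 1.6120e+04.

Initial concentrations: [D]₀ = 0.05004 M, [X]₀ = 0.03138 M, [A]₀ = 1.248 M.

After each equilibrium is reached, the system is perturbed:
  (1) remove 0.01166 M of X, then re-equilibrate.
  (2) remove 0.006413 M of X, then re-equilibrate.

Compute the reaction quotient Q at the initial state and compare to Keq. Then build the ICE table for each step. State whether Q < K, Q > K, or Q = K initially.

Q₀ = 1.5883e+04; Q < K (proceeds forward)

Q₀ = 1.5883e+04 vs Keq = 1.6120e+04 ⇒ Q<K, forward
Step 1:
                  D         X         A
  I         0.05004   0.03138     1.248
  C       -2.6265e-04 -1.3132e-04 1.3132e-04
  E         0.04978   0.03125     1.248
  solve Keq expr → x = 1.3132e-04; check Q = 1.6120e+04
Then remove 0.01166 M of X.
Step 2:
                  D         X         A
  I         0.04978   0.01959     1.248
  C        0.007644  0.003822 -0.003822
  E         0.05742   0.02341     1.244
  solve Keq expr → x = -0.003822; check Q = 1.6120e+04
Then remove 0.006413 M of X.
Step 3:
                  D         X         A
  I         0.05742     0.017     1.244
  C         0.00524   0.00262  -0.00262
  E         0.06266   0.01962     1.242
  solve Keq expr → x = -0.00262; check Q = 1.6120e+04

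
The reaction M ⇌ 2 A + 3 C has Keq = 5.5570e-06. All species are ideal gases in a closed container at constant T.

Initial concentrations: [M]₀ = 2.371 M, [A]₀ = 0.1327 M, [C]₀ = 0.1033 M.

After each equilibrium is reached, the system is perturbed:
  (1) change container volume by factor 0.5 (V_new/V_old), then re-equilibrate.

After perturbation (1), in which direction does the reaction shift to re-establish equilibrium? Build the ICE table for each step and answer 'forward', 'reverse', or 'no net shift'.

Direction: reverse

Q₀ = 8.1867e-06 vs Keq = 5.5570e-06 ⇒ Q>K, reverse
Step 1:
                   M          A          C
  Initial      2.371     0.1327     0.1033
  Change    0.003158  -0.006316  -0.009474
  Equil        2.374     0.1264    0.09383
  solve Keq expr → x = -0.003158; check Q = 5.5570e-06
Then change container volume by factor 0.5 (V_new/V_old).
Step 2:
                   M          A          C
  Initial      4.748     0.2528     0.1877
  Change     0.03227   -0.06454    -0.0968
  Equil        4.781     0.1882    0.09085
  solve Keq expr → x = -0.03227; check Q = 5.5570e-06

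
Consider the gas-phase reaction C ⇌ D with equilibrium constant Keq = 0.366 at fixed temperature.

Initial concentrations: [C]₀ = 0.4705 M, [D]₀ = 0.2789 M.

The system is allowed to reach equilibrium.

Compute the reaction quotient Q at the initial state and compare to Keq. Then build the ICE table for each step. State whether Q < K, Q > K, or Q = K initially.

Q₀ = 0.5928; Q > K (proceeds reverse)

Q₀ = 0.5928 vs Keq = 0.366 ⇒ Q>K, reverse
Step 1:
                  C         D
  I          0.4705    0.2789
  C         0.07811  -0.07811
  E          0.5486    0.2008
  solve Keq expr → x = -0.07811; check Q = 0.366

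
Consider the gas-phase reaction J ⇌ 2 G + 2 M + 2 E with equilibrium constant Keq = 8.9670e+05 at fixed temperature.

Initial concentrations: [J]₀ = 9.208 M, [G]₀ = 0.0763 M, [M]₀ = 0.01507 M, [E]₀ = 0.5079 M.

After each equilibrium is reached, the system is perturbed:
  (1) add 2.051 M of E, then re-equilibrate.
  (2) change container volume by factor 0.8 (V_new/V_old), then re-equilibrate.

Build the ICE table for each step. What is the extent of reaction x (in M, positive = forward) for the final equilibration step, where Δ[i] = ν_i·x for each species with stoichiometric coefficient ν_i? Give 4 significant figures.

x = -1.054 M

Q₀ = 3.7040e-08 vs Keq = 8.9670e+05 ⇒ Q<K, forward
Step 1:
                  J         G         M         E
  init        9.208    0.0763   0.01507    0.5079
  Δ          -5.896     11.79     11.79     11.79
  eq          3.312     11.87     11.81      12.3
  solve Keq expr → x = 5.896; check Q = 8.9670e+05
Then add 2.051 M of E.
Step 2:
                  J         G         M         E
  init        3.312     11.87     11.81     14.35
  Δ          0.2438   -0.4877   -0.4877   -0.4877
  eq          3.556     11.38     11.32     13.86
  solve Keq expr → x = -0.2438; check Q = 8.9670e+05
Then change container volume by factor 0.8 (V_new/V_old).
Step 3:
                  J         G         M         E
  init        4.445     14.23     14.15     17.33
  Δ           1.054    -2.108    -2.108    -2.108
  eq          5.499     12.12     12.04     15.22
  solve Keq expr → x = -1.054; check Q = 8.9670e+05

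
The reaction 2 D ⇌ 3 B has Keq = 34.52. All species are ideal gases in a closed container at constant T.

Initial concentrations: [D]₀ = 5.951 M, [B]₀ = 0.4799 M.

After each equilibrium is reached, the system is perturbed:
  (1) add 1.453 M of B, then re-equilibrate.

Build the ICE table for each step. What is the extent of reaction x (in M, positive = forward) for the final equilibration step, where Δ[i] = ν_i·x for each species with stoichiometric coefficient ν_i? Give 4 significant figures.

Q₀ = 0.003121 vs Keq = 34.52 ⇒ Q<K, forward
Step 1:
                  D         B
  init        5.951    0.4799
  Δ          -3.561     5.341
  eq           2.39     5.821
  solve Keq expr → x = 1.78; check Q = 34.52
Then add 1.453 M of B.
Step 2:
                  D         B
  init         2.39     7.274
  Δ          0.4726    -0.709
  eq          2.863     6.565
  solve Keq expr → x = -0.2363; check Q = 34.52

x = -0.2363 M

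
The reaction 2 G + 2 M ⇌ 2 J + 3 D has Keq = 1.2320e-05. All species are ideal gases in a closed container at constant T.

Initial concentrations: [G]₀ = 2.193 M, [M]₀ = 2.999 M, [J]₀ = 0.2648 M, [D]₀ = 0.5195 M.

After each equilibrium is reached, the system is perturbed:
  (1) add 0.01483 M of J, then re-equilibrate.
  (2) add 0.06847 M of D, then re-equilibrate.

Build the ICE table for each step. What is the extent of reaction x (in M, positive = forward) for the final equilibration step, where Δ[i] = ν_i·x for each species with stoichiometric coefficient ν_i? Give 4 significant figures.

Q₀ = 2.2728e-04 vs Keq = 1.2320e-05 ⇒ Q>K, reverse
Step 1:
                  G         M         J         D
  Initial     2.193     2.999    0.2648    0.5195
  Change     0.1284    0.1284   -0.1284   -0.1926
  Equil       2.321     3.127    0.1364    0.3269
  solve Keq expr → x = -0.06422; check Q = 1.2320e-05
Then add 0.01483 M of J.
Step 2:
                  G         M         J         D
  Initial     2.321     3.127    0.1512    0.3269
  Change   0.007108  0.007108 -0.007108  -0.01066
  Equil       2.329     3.135    0.1441    0.3162
  solve Keq expr → x = -0.003554; check Q = 1.2320e-05
Then add 0.06847 M of D.
Step 3:
                  G         M         J         D
  Initial     2.329     3.135    0.1441    0.3847
  Change    0.02052   0.02052  -0.02052  -0.03078
  Equil       2.349     3.155    0.1236    0.3539
  solve Keq expr → x = -0.01026; check Q = 1.2320e-05

x = -0.01026 M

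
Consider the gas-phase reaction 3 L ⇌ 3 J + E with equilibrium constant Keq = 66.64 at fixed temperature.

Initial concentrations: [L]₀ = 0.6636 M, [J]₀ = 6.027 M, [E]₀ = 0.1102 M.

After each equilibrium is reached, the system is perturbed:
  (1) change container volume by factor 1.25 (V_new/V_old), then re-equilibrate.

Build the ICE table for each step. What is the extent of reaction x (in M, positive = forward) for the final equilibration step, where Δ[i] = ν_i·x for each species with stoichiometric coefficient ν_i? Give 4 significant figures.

Q₀ = 82.56 vs Keq = 66.64 ⇒ Q>K, reverse
Step 1:
                    L           J           E
  Initial      0.6636       6.027      0.1102
  Change       0.0265     -0.0265   -0.008832
  Equil        0.6901       6.001      0.1014
  solve Keq expr → x = -0.008832; check Q = 66.64
Then change container volume by factor 1.25 (V_new/V_old).
Step 2:
                    L           J           E
  Initial      0.5521         4.8     0.08109
  Change     -0.02209     0.02209    0.007362
  Equil          0.53       4.822     0.08846
  solve Keq expr → x = 0.007362; check Q = 66.64

x = 0.007362 M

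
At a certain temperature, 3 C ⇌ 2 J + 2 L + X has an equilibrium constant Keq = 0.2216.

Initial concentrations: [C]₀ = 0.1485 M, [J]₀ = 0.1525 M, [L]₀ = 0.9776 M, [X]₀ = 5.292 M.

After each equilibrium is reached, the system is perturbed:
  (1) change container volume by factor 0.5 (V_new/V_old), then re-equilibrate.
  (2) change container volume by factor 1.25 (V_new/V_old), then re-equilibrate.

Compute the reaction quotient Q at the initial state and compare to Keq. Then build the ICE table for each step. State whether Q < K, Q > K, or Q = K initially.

Q₀ = 35.92 vs Keq = 0.2216 ⇒ Q>K, reverse
Step 1:
                   C          J          L          X
  init        0.1485     0.1525     0.9776      5.292
  Δ            0.166    -0.1107    -0.1107   -0.05533
  eq          0.3145    0.04185     0.8669      5.237
  solve Keq expr → x = -0.05533; check Q = 0.2216
Then change container volume by factor 0.5 (V_new/V_old).
Step 2:
                   C          J          L          X
  init         0.629    0.08369      1.734      10.47
  Δ          0.05311   -0.03541   -0.03541    -0.0177
  eq          0.6821    0.04828      1.698      10.46
  solve Keq expr → x = -0.0177; check Q = 0.2216
Then change container volume by factor 1.25 (V_new/V_old).
Step 3:
                   C          J          L          X
  init        0.5457    0.03863      1.359      8.365
  Δ         -0.01174   0.007828   0.007828   0.003914
  eq          0.5339    0.04645      1.367      8.368
  solve Keq expr → x = 0.003914; check Q = 0.2216

Q₀ = 35.92; Q > K (proceeds reverse)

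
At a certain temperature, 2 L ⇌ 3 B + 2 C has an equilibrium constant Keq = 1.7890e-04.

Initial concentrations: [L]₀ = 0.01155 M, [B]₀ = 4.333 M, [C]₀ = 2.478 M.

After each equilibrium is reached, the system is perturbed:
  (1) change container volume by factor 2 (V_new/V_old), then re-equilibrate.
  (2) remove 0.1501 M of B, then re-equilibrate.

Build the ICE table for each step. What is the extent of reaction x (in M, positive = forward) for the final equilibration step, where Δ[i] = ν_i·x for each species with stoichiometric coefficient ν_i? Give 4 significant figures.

x = 0.01595 M

Q₀ = 3.7446e+06 vs Keq = 1.7890e-04 ⇒ Q>K, reverse
Step 1:
                   L          B          C
  init       0.01155      4.333      2.478
  Δ            2.422     -3.634     -2.422
  eq           2.434     0.6995    0.05565
  solve Keq expr → x = -1.211; check Q = 1.7890e-04
Then change container volume by factor 2 (V_new/V_old).
Step 2:
                   L          B          C
  init         1.217     0.3497    0.02782
  Δ         -0.03439    0.05159    0.03439
  eq           1.183     0.4013    0.06221
  solve Keq expr → x = 0.0172; check Q = 1.7890e-04
Then remove 0.1501 M of B.
Step 3:
                   L          B          C
  init         1.183     0.2512    0.06221
  Δ         -0.03189    0.04784    0.03189
  eq           1.151     0.2991    0.09411
  solve Keq expr → x = 0.01595; check Q = 1.7890e-04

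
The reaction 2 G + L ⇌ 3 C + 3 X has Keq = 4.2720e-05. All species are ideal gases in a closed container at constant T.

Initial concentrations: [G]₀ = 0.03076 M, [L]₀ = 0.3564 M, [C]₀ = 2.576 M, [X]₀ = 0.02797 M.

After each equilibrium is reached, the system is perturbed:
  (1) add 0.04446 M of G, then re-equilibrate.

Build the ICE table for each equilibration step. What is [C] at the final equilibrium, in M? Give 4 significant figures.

Q₀ = 1.109 vs Keq = 4.2720e-05 ⇒ Q>K, reverse
Step 1:
                    G           L           C           X
  init        0.03076      0.3564       2.576     0.02797
  Δ           0.01778    0.008889    -0.02667    -0.02667
  eq          0.04854      0.3653       2.549    0.001304
  solve Keq expr → x = -0.008889; check Q = 4.2720e-05
Then add 0.04446 M of G.
Step 2:
                    G           L           C           X
  init          0.093      0.3653       2.549    0.001304
  Δ       -4.6670e-04 -2.3335e-04  7.0005e-04  7.0005e-04
  eq          0.09253      0.3651        2.55    0.002004
  solve Keq expr → x = 2.3335e-04; check Q = 4.2720e-05

[C]_eq = 2.55 M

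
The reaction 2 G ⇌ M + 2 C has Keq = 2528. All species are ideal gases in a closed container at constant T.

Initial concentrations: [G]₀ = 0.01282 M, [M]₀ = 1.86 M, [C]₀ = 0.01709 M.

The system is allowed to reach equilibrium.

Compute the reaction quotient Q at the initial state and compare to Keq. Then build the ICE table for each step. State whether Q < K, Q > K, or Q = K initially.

Q₀ = 3.305 vs Keq = 2528 ⇒ Q<K, forward
Step 1:
                  G         M         C
  init      0.01282      1.86   0.01709
  Δ        -0.01203  0.006014   0.01203
  eq      7.9112e-04     1.866   0.02912
  solve Keq expr → x = 0.006014; check Q = 2528

Q₀ = 3.305; Q < K (proceeds forward)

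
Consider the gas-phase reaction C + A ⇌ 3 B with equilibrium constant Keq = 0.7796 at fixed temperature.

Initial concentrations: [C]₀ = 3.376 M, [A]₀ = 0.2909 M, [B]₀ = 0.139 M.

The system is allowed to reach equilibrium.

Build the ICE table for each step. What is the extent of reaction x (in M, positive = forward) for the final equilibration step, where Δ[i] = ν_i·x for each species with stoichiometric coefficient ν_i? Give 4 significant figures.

Q₀ = 0.002735 vs Keq = 0.7796 ⇒ Q<K, forward
Step 1:
                    C           A           B
  init          3.376      0.2909       0.139
  Δ           -0.1745     -0.1745      0.5234
  eq            3.202      0.1164      0.6624
  solve Keq expr → x = 0.1745; check Q = 0.7796

x = 0.1745 M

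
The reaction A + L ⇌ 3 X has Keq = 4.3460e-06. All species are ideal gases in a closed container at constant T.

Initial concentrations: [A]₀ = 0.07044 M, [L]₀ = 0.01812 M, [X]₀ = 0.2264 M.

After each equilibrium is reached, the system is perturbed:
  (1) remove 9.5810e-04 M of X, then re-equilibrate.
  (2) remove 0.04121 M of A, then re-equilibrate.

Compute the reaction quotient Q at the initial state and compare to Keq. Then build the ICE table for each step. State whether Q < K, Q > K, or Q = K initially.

Q₀ = 9.092 vs Keq = 4.3460e-06 ⇒ Q>K, reverse
Step 1:
                    A           L           X
  init        0.07044     0.01812      0.2264
  Δ           0.07418     0.07418     -0.2225
  eq           0.1446      0.0923    0.003871
  solve Keq expr → x = -0.07418; check Q = 4.3460e-06
Then remove 9.5810e-04 M of X.
Step 2:
                    A           L           X
  init         0.1446      0.0923    0.002913
  Δ       -3.1695e-04 -3.1695e-04  9.5084e-04
  eq           0.1443     0.09198    0.003864
  solve Keq expr → x = 3.1695e-04; check Q = 4.3460e-06
Then remove 0.04121 M of A.
Step 3:
                    A           L           X
  init         0.1031     0.09198    0.003864
  Δ        1.3551e-04  1.3551e-04 -4.0652e-04
  eq           0.1032     0.09211    0.003457
  solve Keq expr → x = -1.3551e-04; check Q = 4.3460e-06

Q₀ = 9.092; Q > K (proceeds reverse)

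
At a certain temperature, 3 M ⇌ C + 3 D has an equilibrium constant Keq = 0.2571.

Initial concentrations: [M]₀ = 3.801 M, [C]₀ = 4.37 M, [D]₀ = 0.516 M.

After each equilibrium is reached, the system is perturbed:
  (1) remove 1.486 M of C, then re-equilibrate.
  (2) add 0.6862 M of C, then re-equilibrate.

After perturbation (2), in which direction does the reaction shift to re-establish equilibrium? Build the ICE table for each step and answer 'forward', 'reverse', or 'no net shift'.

Direction: reverse

Q₀ = 0.01093 vs Keq = 0.2571 ⇒ Q<K, forward
Step 1:
                  M         C         D
  Initial     3.801      4.37     0.516
  Change    -0.6783    0.2261    0.6783
  Equil       3.123     4.596     1.194
  solve Keq expr → x = 0.2261; check Q = 0.2571
Then remove 1.486 M of C.
Step 2:
                  M         C         D
  Initial     3.123      3.11     1.194
  Change     -0.112   0.03735     0.112
  Equil       3.011     3.147     1.306
  solve Keq expr → x = 0.03735; check Q = 0.2571
Then add 0.6862 M of C.
Step 3:
                  M         C         D
  Initial     3.011     3.834     1.306
  Change    0.05762  -0.01921  -0.05762
  Equil       3.068     3.814     1.249
  solve Keq expr → x = -0.01921; check Q = 0.2571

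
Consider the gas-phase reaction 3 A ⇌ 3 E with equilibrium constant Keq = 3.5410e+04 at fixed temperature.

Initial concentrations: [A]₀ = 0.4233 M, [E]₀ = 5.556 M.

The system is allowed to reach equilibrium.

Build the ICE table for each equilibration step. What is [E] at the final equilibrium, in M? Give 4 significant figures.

[E]_eq = 5.803 M

Q₀ = 2261 vs Keq = 3.5410e+04 ⇒ Q<K, forward
Step 1:
                    A           E
  I            0.4233       5.556
  C           -0.2466      0.2466
  E            0.1767       5.803
  solve Keq expr → x = 0.0822; check Q = 3.5410e+04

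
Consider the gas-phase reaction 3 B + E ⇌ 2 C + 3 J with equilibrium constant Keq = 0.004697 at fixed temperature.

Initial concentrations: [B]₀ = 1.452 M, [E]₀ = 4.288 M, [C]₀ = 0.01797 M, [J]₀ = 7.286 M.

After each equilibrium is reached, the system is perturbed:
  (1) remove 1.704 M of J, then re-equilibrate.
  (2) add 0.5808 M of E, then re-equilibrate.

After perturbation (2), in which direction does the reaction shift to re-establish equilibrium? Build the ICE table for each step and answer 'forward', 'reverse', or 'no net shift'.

Q₀ = 0.009515 vs Keq = 0.004697 ⇒ Q>K, reverse
Step 1:
                   B          E          C          J
  Initial      1.452      4.288    0.01797      7.286
  Change    0.007827   0.002609  -0.005218  -0.007827
  Equil         1.46      4.291    0.01275      7.278
  solve Keq expr → x = -0.002609; check Q = 0.004697
Then remove 1.704 M of J.
Step 2:
                   B          E          C          J
  Initial       1.46      4.291    0.01275      5.574
  Change   -0.009067  -0.003022   0.006044   0.009067
  Equil        1.451      4.288     0.0188      5.583
  solve Keq expr → x = 0.003022; check Q = 0.004697
Then add 0.5808 M of E.
Step 3:
                   B          E          C          J
  Initial      1.451      4.868     0.0188      5.583
  Change   -0.001778 -5.9256e-04   0.001185   0.001778
  Equil        1.449      4.868    0.01998      5.585
  solve Keq expr → x = 5.9256e-04; check Q = 0.004697

Direction: forward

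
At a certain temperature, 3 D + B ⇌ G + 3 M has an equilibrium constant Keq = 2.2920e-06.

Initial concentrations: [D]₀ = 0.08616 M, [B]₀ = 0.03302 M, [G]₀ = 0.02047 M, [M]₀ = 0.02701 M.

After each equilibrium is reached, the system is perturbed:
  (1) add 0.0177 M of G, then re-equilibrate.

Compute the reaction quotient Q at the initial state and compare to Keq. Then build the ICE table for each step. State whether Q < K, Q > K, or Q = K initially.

Q₀ = 0.0191 vs Keq = 2.2920e-06 ⇒ Q>K, reverse
Step 1:
                    D           B           G           M
  Initial     0.08616     0.03302     0.02047     0.02701
  Change      0.02481    0.008271   -0.008271    -0.02481
  Equil         0.111     0.04129      0.0122    0.002197
  solve Keq expr → x = -0.008271; check Q = 2.2920e-06
Then add 0.0177 M of G.
Step 2:
                    D           B           G           M
  Initial       0.111     0.04129      0.0299    0.002197
  Change   5.5352e-04  1.8451e-04 -1.8451e-04 -5.5352e-04
  Equil        0.1115     0.04148     0.02971    0.001643
  solve Keq expr → x = -1.8451e-04; check Q = 2.2920e-06

Q₀ = 0.0191; Q > K (proceeds reverse)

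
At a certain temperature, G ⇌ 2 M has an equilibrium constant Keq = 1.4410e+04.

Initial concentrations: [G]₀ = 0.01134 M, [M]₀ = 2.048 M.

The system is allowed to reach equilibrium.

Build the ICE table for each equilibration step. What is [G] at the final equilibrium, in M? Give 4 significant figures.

Q₀ = 369.9 vs Keq = 1.4410e+04 ⇒ Q<K, forward
Step 1:
                   G          M
  Initial    0.01134      2.048
  Change    -0.01104    0.02209
  Equil   2.9738e-04       2.07
  solve Keq expr → x = 0.01104; check Q = 1.4410e+04

[G]_eq = 2.9738e-04 M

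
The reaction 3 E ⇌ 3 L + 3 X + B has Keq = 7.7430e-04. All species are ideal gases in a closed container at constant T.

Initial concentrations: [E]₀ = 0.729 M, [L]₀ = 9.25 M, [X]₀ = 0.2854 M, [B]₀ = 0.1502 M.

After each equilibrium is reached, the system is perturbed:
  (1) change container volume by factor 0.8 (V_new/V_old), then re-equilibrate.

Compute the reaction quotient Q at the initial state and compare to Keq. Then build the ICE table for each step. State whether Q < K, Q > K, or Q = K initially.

Q₀ = 7.133; Q > K (proceeds reverse)

Q₀ = 7.133 vs Keq = 7.7430e-04 ⇒ Q>K, reverse
Step 1:
                   E          L          X          B
  Initial      0.729       9.25     0.2854     0.1502
  Change      0.2601    -0.2601    -0.2601   -0.08669
  Equil       0.9891       8.99    0.02532    0.06351
  solve Keq expr → x = -0.08669; check Q = 7.7430e-04
Then change container volume by factor 0.8 (V_new/V_old).
Step 2:
                   E          L          X          B
  Initial      1.236      11.24    0.03165    0.07938
  Change    0.007721  -0.007721  -0.007721  -0.002574
  Equil        1.244      11.23    0.02393    0.07681
  solve Keq expr → x = -0.002574; check Q = 7.7430e-04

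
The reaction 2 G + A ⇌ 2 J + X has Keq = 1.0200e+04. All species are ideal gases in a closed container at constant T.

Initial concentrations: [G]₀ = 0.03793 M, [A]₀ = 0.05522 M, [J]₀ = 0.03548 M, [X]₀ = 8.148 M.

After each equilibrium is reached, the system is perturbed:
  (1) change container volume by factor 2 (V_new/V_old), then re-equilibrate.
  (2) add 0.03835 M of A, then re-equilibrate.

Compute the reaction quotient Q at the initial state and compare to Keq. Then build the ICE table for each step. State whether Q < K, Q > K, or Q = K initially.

Q₀ = 129.1; Q < K (proceeds forward)

Q₀ = 129.1 vs Keq = 1.0200e+04 ⇒ Q<K, forward
Step 1:
                    G           A           J           X
  I           0.03793     0.05522     0.03548       8.148
  C          -0.02891    -0.01445     0.02891     0.01445
  E          0.009021     0.04077     0.06439       8.162
  solve Keq expr → x = 0.01445; check Q = 1.0200e+04
Then change container volume by factor 2 (V_new/V_old).
Step 2:
                    G           A           J           X
  I          0.004511     0.02038     0.03219       4.081
  C                 0           0           0           0
  E          0.004511     0.02038     0.03219       4.081
  solve Keq expr → x = 0; check Q = 1.0200e+04
Then add 0.03835 M of A.
Step 3:
                    G           A           J           X
  I          0.004511     0.05873     0.03219       4.081
  C         -0.001693 -8.4651e-04    0.001693  8.4651e-04
  E          0.002818     0.05789     0.03389       4.082
  solve Keq expr → x = 8.4651e-04; check Q = 1.0200e+04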